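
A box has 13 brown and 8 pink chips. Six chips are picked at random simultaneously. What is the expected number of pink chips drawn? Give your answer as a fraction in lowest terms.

By linearity of expectation, E[X] = Σ P(draw i is pink); by symmetry each draw (even without replacement) has P(pink) = 8/21.
E[X] = 6 · 8/21 = 16/7 ≈ 2.2857.

16/7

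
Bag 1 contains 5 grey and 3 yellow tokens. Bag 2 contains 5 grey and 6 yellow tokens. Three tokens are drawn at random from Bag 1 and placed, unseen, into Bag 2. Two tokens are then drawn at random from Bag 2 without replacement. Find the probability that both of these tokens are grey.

Condition on how many of the transferred tokens are grey (from Bag 1: 5 grey of 8; then Bag 2 has 14 total).
  0 grey: C(5,0)C(3,3)/C(8,3) = 1/56; then P = C(5,2)/C(14,2) = 10/91
  1 grey: C(5,1)C(3,2)/C(8,3) = 15/56; then P = C(6,2)/C(14,2) = 15/91
  2 grey: C(5,2)C(3,1)/C(8,3) = 15/28; then P = C(7,2)/C(14,2) = 3/13
  3 grey: C(5,3)C(3,0)/C(8,3) = 5/28; then P = C(8,2)/C(14,2) = 4/13
P(both grey) = 1145/5096 ≈ 0.2247.

1145/5096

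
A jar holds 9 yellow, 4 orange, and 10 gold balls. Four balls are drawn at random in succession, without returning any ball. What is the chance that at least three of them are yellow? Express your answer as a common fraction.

186/1265

Sum the hypergeometric tail for j = 3,…,4 yellow balls.
Favorable = C(9,3)·C(14,1) + C(9,4)·C(14,0) = 1302; total = C(23,4) = 8855.
P = 1302/8855 = 186/1265 ≈ 0.1470.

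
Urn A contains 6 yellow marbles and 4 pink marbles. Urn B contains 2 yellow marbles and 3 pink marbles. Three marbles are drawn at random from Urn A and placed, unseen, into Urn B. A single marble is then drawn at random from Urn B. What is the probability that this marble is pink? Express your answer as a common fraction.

Condition on how many of the transferred marbles are pink (from Urn A: 4 pink of 10; then Urn B has 8 total).
  0 pink: C(4,0)C(6,3)/C(10,3) = 1/6; then P = 3/8
  1 pink: C(4,1)C(6,2)/C(10,3) = 1/2; then P = 4/8
  2 pink: C(4,2)C(6,1)/C(10,3) = 3/10; then P = 5/8
  3 pink: C(4,3)C(6,0)/C(10,3) = 1/30; then P = 6/8
P(pink from Urn B) = 21/40 ≈ 0.5250.

21/40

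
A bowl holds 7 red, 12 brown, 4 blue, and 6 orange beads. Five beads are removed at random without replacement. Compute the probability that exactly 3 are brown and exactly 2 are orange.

220/7917

Unordered draws without replacement: count favorable combinations over C(29,5).
Favorable = C(7,0) · C(12,3) · C(4,0) · C(6,2) = 3300; total = C(29,5) = 118755.
P = 3300/118755 = 220/7917 ≈ 0.0278.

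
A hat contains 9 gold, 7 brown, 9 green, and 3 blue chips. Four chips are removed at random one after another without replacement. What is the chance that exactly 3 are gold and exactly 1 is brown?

28/975

Unordered draws without replacement: count favorable combinations over C(28,4).
Favorable = C(9,3) · C(7,1) · C(9,0) · C(3,0) = 588; total = C(28,4) = 20475.
P = 588/20475 = 28/975 ≈ 0.0287.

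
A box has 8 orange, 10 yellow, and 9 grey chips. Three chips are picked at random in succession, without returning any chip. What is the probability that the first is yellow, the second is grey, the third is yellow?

Multiply the conditional probability of each draw in order, without replacement, so each draw removes one from its color and from the total.
P = (10/27) · (9/26) · (9/25) = 3/65 ≈ 0.0462.

3/65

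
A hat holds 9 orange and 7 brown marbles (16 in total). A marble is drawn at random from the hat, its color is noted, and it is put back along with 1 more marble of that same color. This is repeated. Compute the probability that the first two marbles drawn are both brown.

After a brown draw the hat holds 8 brown out of 17.
P = (7/16)·(8/17) = 7/34 ≈ 0.2059.

7/34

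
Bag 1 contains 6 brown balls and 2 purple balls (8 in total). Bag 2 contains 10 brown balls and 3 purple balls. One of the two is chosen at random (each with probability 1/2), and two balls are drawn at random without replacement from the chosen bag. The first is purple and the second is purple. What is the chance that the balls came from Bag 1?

P(E | Bag 1) = 1/28; P(E | Bag 2) = 1/26.
P(E) = 1/2·1/28 + 1/2·1/26 = 27/728.
By Bayes' rule, P(Bag 1 | E) = 1/56 / 27/728 = 13/27 ≈ 0.4815.

13/27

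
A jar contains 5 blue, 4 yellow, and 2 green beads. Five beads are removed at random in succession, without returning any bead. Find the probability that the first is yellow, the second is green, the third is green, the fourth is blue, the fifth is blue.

Multiply the conditional probability of each draw in order, without replacement, so each draw removes one from its color and from the total.
P = (4/11) · (2/10) · (1/9) · (5/8) · (4/7) = 2/693 ≈ 0.0029.

2/693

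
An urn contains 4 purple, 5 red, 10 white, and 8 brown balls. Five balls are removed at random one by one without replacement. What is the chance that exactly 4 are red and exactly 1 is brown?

Unordered draws without replacement: count favorable combinations over C(27,5).
Favorable = C(4,0) · C(5,4) · C(10,0) · C(8,1) = 40; total = C(27,5) = 80730.
P = 40/80730 = 4/8073 ≈ 0.0005.

4/8073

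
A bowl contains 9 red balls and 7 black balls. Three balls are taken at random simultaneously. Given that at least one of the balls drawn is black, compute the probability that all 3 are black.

P(all 3 black) = C(7,3)/C(16,3) = 1/16; P(at least one black) = 1 − C(9,3)/C(16,3) = 17/20.
Since 'all 3 black' ⊆ 'at least one black', P(all 3 | at least one) = 1/16 / 17/20 = 5/68 ≈ 0.0735.

5/68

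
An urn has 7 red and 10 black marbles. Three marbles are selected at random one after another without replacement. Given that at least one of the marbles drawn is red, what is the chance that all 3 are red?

P(all 3 red) = C(7,3)/C(17,3) = 7/136; P(at least one red) = 1 − C(10,3)/C(17,3) = 14/17.
Since 'all 3 red' ⊆ 'at least one red', P(all 3 | at least one) = 7/136 / 14/17 = 1/16 ≈ 0.0625.

1/16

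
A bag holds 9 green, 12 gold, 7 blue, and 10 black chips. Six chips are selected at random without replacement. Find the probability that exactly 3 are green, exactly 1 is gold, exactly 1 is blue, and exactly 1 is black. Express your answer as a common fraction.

Unordered draws without replacement: count favorable combinations over C(38,6).
Favorable = C(9,3) · C(12,1) · C(7,1) · C(10,1) = 70560; total = C(38,6) = 2760681.
P = 70560/2760681 = 3360/131461 ≈ 0.0256.

3360/131461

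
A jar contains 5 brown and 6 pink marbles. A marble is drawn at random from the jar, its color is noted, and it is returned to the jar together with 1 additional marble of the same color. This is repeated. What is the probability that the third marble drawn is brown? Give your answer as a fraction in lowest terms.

5/11

Sum over the four possibilities for the first two draws (brown/not-brown each), tracking how the brown count and total change by +1 per draw.
P(third is brown) = 5/11 ≈ 0.4545. (In a Pólya urn every draw has the same marginal probability 5/11.)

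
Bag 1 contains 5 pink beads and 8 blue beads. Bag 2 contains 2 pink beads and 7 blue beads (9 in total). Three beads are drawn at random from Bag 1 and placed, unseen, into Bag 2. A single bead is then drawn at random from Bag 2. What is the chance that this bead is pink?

41/156

Condition on how many of the transferred beads are pink (from Bag 1: 5 pink of 13; then Bag 2 has 12 total).
  0 pink: C(5,0)C(8,3)/C(13,3) = 28/143; then P = 2/12
  1 pink: C(5,1)C(8,2)/C(13,3) = 70/143; then P = 3/12
  2 pink: C(5,2)C(8,1)/C(13,3) = 40/143; then P = 4/12
  3 pink: C(5,3)C(8,0)/C(13,3) = 5/143; then P = 5/12
P(pink from Bag 2) = 41/156 ≈ 0.2628.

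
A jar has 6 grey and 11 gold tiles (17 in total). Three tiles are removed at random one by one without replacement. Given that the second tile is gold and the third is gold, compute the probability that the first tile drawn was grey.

2/5

P(first=grey and the second tile is gold and the third is gold) = (6/17)·(11/16)·(10/15) = 11/68.
P(E) = Σ over first color = 11/68 + 33/136 = 55/136.
By Bayes, P(first=grey | E) = 11/68 / 55/136 = 2/5 ≈ 0.4000.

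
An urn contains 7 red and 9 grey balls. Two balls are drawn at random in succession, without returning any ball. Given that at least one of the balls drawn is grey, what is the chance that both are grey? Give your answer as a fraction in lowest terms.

P(both grey) = C(9,2)/C(16,2) = 3/10; P(at least one grey) = 1 − C(7,2)/C(16,2) = 33/40.
Since 'both grey' ⊆ 'at least one grey', P(both | at least one) = 3/10 / 33/40 = 4/11 ≈ 0.3636.

4/11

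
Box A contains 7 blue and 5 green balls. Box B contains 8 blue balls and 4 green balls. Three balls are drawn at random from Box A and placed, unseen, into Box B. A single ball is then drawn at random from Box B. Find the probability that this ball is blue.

13/20

Condition on how many of the transferred balls are blue (from Box A: 7 blue of 12; then Box B has 15 total).
  0 blue: C(7,0)C(5,3)/C(12,3) = 1/22; then P = 8/15
  1 blue: C(7,1)C(5,2)/C(12,3) = 7/22; then P = 9/15
  2 blue: C(7,2)C(5,1)/C(12,3) = 21/44; then P = 10/15
  3 blue: C(7,3)C(5,0)/C(12,3) = 7/44; then P = 11/15
P(blue from Box B) = 13/20 ≈ 0.6500.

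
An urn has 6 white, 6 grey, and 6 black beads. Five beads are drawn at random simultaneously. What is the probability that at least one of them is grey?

108/119

Use the complement: P(at least one grey) = 1 − P(no grey).
P(none) = C(12,5)/C(18,5) = 792/8568.
So P = 1 − 792/8568 = 108/119 ≈ 0.9076.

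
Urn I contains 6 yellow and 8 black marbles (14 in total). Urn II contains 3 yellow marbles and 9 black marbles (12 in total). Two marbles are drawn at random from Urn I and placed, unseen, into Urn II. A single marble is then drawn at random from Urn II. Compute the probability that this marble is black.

71/98

Condition on how many of the transferred marbles are black (from Urn I: 8 black of 14; then Urn II has 14 total).
  0 black: C(8,0)C(6,2)/C(14,2) = 15/91; then P = 9/14
  1 black: C(8,1)C(6,1)/C(14,2) = 48/91; then P = 10/14
  2 black: C(8,2)C(6,0)/C(14,2) = 4/13; then P = 11/14
P(black from Urn II) = 71/98 ≈ 0.7245.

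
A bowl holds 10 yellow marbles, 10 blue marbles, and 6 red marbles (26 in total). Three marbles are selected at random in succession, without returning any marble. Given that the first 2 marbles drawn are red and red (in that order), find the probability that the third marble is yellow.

5/12

After removing 2 red, the bowl has 10 yellow out of 24 remaining.
P(third is yellow | given) = 10/24 = 5/12 ≈ 0.4167.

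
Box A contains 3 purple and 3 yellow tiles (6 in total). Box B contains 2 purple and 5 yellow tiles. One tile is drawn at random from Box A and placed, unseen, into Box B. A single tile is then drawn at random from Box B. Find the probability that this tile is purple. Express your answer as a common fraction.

Condition on how many of the transferred tiles are purple (from Box A: 3 purple of 6; then Box B has 8 total).
  0 purple: C(3,0)C(3,1)/C(6,1) = 1/2; then P = 2/8
  1 purple: C(3,1)C(3,0)/C(6,1) = 1/2; then P = 3/8
P(purple from Box B) = 5/16 ≈ 0.3125.

5/16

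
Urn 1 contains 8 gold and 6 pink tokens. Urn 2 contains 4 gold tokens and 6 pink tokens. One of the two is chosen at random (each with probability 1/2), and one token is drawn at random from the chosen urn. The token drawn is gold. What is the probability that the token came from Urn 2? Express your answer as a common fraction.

7/17

P(gold | Urn 1) = 4/7; P(gold | Urn 2) = 2/5.
P(gold) = 1/2·4/7 + 1/2·2/5 = 17/35.
By Bayes' rule, P(Urn 2 | gold) = 1/5 / 17/35 = 7/17 ≈ 0.4118.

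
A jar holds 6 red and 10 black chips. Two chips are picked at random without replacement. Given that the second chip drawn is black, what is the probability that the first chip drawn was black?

3/5

P(first=black and the second chip drawn is black) = (10/16)·(9/15) = 3/8.
P(the second chip drawn is black) = Σ over first color = 1/4 + 3/8 = 5/8.
By Bayes, P(first=black | the second chip drawn is black) = 3/8 / 5/8 = 3/5 ≈ 0.6000.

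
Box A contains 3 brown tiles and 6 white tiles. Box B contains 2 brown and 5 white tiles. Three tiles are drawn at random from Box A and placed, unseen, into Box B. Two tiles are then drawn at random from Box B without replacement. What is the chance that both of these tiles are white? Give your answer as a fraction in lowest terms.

17/36

Condition on how many of the transferred tiles are white (from Box A: 6 white of 9; then Box B has 10 total).
  0 white: C(6,0)C(3,3)/C(9,3) = 1/84; then P = C(5,2)/C(10,2) = 2/9
  1 white: C(6,1)C(3,2)/C(9,3) = 3/14; then P = C(6,2)/C(10,2) = 1/3
  2 white: C(6,2)C(3,1)/C(9,3) = 15/28; then P = C(7,2)/C(10,2) = 7/15
  3 white: C(6,3)C(3,0)/C(9,3) = 5/21; then P = C(8,2)/C(10,2) = 28/45
P(both white) = 17/36 ≈ 0.4722.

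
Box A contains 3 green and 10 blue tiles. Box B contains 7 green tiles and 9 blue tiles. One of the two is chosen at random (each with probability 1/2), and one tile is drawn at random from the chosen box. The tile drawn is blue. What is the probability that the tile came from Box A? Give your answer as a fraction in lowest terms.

160/277

P(blue | Box A) = 10/13; P(blue | Box B) = 9/16.
P(blue) = 1/2·10/13 + 1/2·9/16 = 277/416.
By Bayes' rule, P(Box A | blue) = 5/13 / 277/416 = 160/277 ≈ 0.5776.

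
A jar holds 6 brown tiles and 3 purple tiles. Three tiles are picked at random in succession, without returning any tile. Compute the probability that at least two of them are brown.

65/84

Sum the hypergeometric tail for j = 2,…,3 brown tiles.
Favorable = C(6,2)·C(3,1) + C(6,3)·C(3,0) = 65; total = C(9,3) = 84.
P = 65/84 = 65/84 ≈ 0.7738.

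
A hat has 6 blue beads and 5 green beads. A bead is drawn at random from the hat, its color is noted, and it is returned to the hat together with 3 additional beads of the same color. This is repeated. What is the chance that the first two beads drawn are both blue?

After a blue draw the hat holds 9 blue out of 14.
P = (6/11)·(9/14) = 27/77 ≈ 0.3506.

27/77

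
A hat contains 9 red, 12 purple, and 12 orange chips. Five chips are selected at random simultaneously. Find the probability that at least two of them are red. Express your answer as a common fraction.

Sum the hypergeometric tail for j = 2,…,5 red chips.
Favorable = C(9,2)·C(24,3) + C(9,3)·C(24,2) + C(9,4)·C(24,1) + C(9,5)·C(24,0) = 99198; total = C(33,5) = 237336.
P = 99198/237336 = 1503/3596 ≈ 0.4180.

1503/3596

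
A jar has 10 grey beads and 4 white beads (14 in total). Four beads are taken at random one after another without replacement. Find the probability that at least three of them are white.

Sum the hypergeometric tail for j = 3,…,4 white beads.
Favorable = C(4,3)·C(10,1) + C(4,4)·C(10,0) = 41; total = C(14,4) = 1001.
P = 41/1001 = 41/1001 ≈ 0.0410.

41/1001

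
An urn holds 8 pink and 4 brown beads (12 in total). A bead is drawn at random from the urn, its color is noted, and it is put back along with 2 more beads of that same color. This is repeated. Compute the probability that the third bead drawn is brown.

Sum over the four possibilities for the first two draws (brown/not-brown each), tracking how the brown count and total change by +2 per draw.
P(third is brown) = 1/3 ≈ 0.3333. (In a Pólya urn every draw has the same marginal probability 4/12.)

1/3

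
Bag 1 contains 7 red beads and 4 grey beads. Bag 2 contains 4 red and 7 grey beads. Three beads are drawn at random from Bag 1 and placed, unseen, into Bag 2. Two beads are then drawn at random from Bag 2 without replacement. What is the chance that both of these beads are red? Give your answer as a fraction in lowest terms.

813/5005

Condition on how many of the transferred beads are red (from Bag 1: 7 red of 11; then Bag 2 has 14 total).
  0 red: C(7,0)C(4,3)/C(11,3) = 4/165; then P = C(4,2)/C(14,2) = 6/91
  1 red: C(7,1)C(4,2)/C(11,3) = 14/55; then P = C(5,2)/C(14,2) = 10/91
  2 red: C(7,2)C(4,1)/C(11,3) = 28/55; then P = C(6,2)/C(14,2) = 15/91
  3 red: C(7,3)C(4,0)/C(11,3) = 7/33; then P = C(7,2)/C(14,2) = 3/13
P(both red) = 813/5005 ≈ 0.1624.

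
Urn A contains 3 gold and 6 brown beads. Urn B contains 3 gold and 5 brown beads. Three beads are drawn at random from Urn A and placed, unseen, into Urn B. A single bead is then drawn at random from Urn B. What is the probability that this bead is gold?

Condition on how many of the transferred beads are gold (from Urn A: 3 gold of 9; then Urn B has 11 total).
  0 gold: C(3,0)C(6,3)/C(9,3) = 5/21; then P = 3/11
  1 gold: C(3,1)C(6,2)/C(9,3) = 15/28; then P = 4/11
  2 gold: C(3,2)C(6,1)/C(9,3) = 3/14; then P = 5/11
  3 gold: C(3,3)C(6,0)/C(9,3) = 1/84; then P = 6/11
P(gold from Urn B) = 4/11 ≈ 0.3636.

4/11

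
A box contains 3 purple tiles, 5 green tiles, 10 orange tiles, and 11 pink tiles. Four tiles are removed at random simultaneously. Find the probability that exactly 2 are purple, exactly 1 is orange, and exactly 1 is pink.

Unordered draws without replacement: count favorable combinations over C(29,4).
Favorable = C(3,2) · C(5,0) · C(10,1) · C(11,1) = 330; total = C(29,4) = 23751.
P = 330/23751 = 110/7917 ≈ 0.0139.

110/7917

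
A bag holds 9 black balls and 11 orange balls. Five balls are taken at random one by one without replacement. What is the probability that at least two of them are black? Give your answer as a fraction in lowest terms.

Sum the hypergeometric tail for j = 2,…,5 black balls.
Favorable = C(9,2)·C(11,3) + C(9,3)·C(11,2) + C(9,4)·C(11,1) + C(9,5)·C(11,0) = 12072; total = C(20,5) = 15504.
P = 12072/15504 = 503/646 ≈ 0.7786.

503/646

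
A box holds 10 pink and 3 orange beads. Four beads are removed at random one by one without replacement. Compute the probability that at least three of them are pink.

Sum the hypergeometric tail for j = 3,…,4 pink beads.
Favorable = C(10,3)·C(3,1) + C(10,4)·C(3,0) = 570; total = C(13,4) = 715.
P = 570/715 = 114/143 ≈ 0.7972.

114/143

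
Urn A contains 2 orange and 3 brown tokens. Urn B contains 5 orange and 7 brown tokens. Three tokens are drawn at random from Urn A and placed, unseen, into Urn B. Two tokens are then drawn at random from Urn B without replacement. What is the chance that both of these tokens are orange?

163/1050

Condition on how many of the transferred tokens are orange (from Urn A: 2 orange of 5; then Urn B has 15 total).
  0 orange: C(2,0)C(3,3)/C(5,3) = 1/10; then P = C(5,2)/C(15,2) = 2/21
  1 orange: C(2,1)C(3,2)/C(5,3) = 3/5; then P = C(6,2)/C(15,2) = 1/7
  2 orange: C(2,2)C(3,1)/C(5,3) = 3/10; then P = C(7,2)/C(15,2) = 1/5
P(both orange) = 163/1050 ≈ 0.1552.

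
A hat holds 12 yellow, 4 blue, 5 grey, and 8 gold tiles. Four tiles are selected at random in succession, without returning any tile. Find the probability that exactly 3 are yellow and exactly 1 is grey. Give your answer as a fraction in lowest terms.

1100/23751

Unordered draws without replacement: count favorable combinations over C(29,4).
Favorable = C(12,3) · C(4,0) · C(5,1) · C(8,0) = 1100; total = C(29,4) = 23751.
P = 1100/23751 = 1100/23751 ≈ 0.0463.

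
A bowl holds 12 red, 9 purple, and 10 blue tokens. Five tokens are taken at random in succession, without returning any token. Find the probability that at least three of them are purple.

118/899

Sum the hypergeometric tail for j = 3,…,5 purple tokens.
Favorable = C(9,3)·C(22,2) + C(9,4)·C(22,1) + C(9,5)·C(22,0) = 22302; total = C(31,5) = 169911.
P = 22302/169911 = 118/899 ≈ 0.1313.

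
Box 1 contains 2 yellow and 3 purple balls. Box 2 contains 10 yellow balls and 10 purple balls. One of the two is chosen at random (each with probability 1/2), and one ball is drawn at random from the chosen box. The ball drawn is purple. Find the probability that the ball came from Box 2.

P(purple | Box 1) = 3/5; P(purple | Box 2) = 1/2.
P(purple) = 1/2·3/5 + 1/2·1/2 = 11/20.
By Bayes' rule, P(Box 2 | purple) = 1/4 / 11/20 = 5/11 ≈ 0.4545.

5/11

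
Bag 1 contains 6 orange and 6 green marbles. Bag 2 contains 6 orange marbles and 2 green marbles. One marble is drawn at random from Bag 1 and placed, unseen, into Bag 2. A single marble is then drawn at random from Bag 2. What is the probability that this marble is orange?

13/18

Condition on how many of the transferred marbles are orange (from Bag 1: 6 orange of 12; then Bag 2 has 9 total).
  0 orange: C(6,0)C(6,1)/C(12,1) = 1/2; then P = 6/9
  1 orange: C(6,1)C(6,0)/C(12,1) = 1/2; then P = 7/9
P(orange from Bag 2) = 13/18 ≈ 0.7222.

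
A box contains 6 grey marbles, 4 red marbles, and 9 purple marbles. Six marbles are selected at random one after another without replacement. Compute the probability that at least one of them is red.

3161/3876

Use the complement: P(at least one red) = 1 − P(no red).
P(none) = C(15,6)/C(19,6) = 5005/27132.
So P = 1 − 5005/27132 = 3161/3876 ≈ 0.8155.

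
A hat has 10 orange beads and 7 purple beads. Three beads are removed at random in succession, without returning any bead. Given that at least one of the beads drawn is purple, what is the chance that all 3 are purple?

1/16

P(all 3 purple) = C(7,3)/C(17,3) = 7/136; P(at least one purple) = 1 − C(10,3)/C(17,3) = 14/17.
Since 'all 3 purple' ⊆ 'at least one purple', P(all 3 | at least one) = 7/136 / 14/17 = 1/16 ≈ 0.0625.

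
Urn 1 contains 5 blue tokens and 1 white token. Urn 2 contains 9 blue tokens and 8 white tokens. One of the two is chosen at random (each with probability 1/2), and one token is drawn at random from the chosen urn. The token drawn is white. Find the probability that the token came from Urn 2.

P(white | Urn 1) = 1/6; P(white | Urn 2) = 8/17.
P(white) = 1/2·1/6 + 1/2·8/17 = 65/204.
By Bayes' rule, P(Urn 2 | white) = 4/17 / 65/204 = 48/65 ≈ 0.7385.

48/65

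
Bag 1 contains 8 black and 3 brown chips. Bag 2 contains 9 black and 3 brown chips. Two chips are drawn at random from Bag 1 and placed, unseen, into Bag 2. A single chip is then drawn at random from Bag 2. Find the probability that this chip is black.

Condition on how many of the transferred chips are black (from Bag 1: 8 black of 11; then Bag 2 has 14 total).
  0 black: C(8,0)C(3,2)/C(11,2) = 3/55; then P = 9/14
  1 black: C(8,1)C(3,1)/C(11,2) = 24/55; then P = 10/14
  2 black: C(8,2)C(3,0)/C(11,2) = 28/55; then P = 11/14
P(black from Bag 2) = 115/154 ≈ 0.7468.

115/154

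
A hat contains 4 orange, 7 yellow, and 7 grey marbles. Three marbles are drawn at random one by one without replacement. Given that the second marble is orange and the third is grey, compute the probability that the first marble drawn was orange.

3/16

P(first=orange and the second marble is orange and the third is grey) = (4/18)·(3/17)·(7/16) = 7/408.
P(E) = Σ over first color = 7/408 + 49/1224 + 7/204 = 14/153.
By Bayes, P(first=orange | E) = 7/408 / 14/153 = 3/16 ≈ 0.1875.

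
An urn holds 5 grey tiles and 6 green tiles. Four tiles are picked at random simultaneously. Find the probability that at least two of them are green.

53/66

Sum the hypergeometric tail for j = 2,…,4 green tiles.
Favorable = C(6,2)·C(5,2) + C(6,3)·C(5,1) + C(6,4)·C(5,0) = 265; total = C(11,4) = 330.
P = 265/330 = 53/66 ≈ 0.8030.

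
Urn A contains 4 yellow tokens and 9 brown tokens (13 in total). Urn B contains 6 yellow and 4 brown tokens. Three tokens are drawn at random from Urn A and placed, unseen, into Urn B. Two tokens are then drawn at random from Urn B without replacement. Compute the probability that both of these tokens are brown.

34/169

Condition on how many of the transferred tokens are brown (from Urn A: 9 brown of 13; then Urn B has 13 total).
  0 brown: C(9,0)C(4,3)/C(13,3) = 2/143; then P = C(4,2)/C(13,2) = 1/13
  1 brown: C(9,1)C(4,2)/C(13,3) = 27/143; then P = C(5,2)/C(13,2) = 5/39
  2 brown: C(9,2)C(4,1)/C(13,3) = 72/143; then P = C(6,2)/C(13,2) = 5/26
  3 brown: C(9,3)C(4,0)/C(13,3) = 42/143; then P = C(7,2)/C(13,2) = 7/26
P(both brown) = 34/169 ≈ 0.2012.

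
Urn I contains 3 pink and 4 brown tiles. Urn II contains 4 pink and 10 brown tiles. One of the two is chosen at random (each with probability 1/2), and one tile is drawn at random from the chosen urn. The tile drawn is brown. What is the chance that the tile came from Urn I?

4/9

P(brown | Urn I) = 4/7; P(brown | Urn II) = 5/7.
P(brown) = 1/2·4/7 + 1/2·5/7 = 9/14.
By Bayes' rule, P(Urn I | brown) = 2/7 / 9/14 = 4/9 ≈ 0.4444.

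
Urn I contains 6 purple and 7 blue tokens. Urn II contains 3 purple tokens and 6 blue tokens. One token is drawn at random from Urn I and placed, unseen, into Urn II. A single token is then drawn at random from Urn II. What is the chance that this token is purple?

Condition on how many of the transferred tokens are purple (from Urn I: 6 purple of 13; then Urn II has 10 total).
  0 purple: C(6,0)C(7,1)/C(13,1) = 7/13; then P = 3/10
  1 purple: C(6,1)C(7,0)/C(13,1) = 6/13; then P = 4/10
P(purple from Urn II) = 9/26 ≈ 0.3462.

9/26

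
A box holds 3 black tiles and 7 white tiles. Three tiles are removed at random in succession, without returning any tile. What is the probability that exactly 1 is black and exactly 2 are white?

Unordered draws without replacement: count favorable combinations over C(10,3).
Favorable = C(3,1) · C(7,2) = 63; total = C(10,3) = 120.
P = 63/120 = 21/40 ≈ 0.5250.

21/40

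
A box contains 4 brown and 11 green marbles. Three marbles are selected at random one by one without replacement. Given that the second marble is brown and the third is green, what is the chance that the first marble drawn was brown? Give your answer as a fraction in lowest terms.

3/13

P(first=brown and the second marble is brown and the third is green) = (4/15)·(3/14)·(11/13) = 22/455.
P(E) = Σ over first color = 22/455 + 44/273 = 22/105.
By Bayes, P(first=brown | E) = 22/455 / 22/105 = 3/13 ≈ 0.2308.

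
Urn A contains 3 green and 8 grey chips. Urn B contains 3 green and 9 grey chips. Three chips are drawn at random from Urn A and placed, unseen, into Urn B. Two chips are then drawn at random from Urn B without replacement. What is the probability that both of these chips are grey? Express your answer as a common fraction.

1048/1925

Condition on how many of the transferred chips are grey (from Urn A: 8 grey of 11; then Urn B has 15 total).
  0 grey: C(8,0)C(3,3)/C(11,3) = 1/165; then P = C(9,2)/C(15,2) = 12/35
  1 grey: C(8,1)C(3,2)/C(11,3) = 8/55; then P = C(10,2)/C(15,2) = 3/7
  2 grey: C(8,2)C(3,1)/C(11,3) = 28/55; then P = C(11,2)/C(15,2) = 11/21
  3 grey: C(8,3)C(3,0)/C(11,3) = 56/165; then P = C(12,2)/C(15,2) = 22/35
P(both grey) = 1048/1925 ≈ 0.5444.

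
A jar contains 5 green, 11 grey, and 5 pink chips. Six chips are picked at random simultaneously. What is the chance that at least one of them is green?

Use the complement: P(at least one green) = 1 − P(no green).
P(none) = C(16,6)/C(21,6) = 8008/54264.
So P = 1 − 8008/54264 = 826/969 ≈ 0.8524.

826/969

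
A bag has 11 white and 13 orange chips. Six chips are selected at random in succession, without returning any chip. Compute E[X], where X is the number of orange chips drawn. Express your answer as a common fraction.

13/4

By linearity of expectation, E[X] = Σ P(draw i is orange); by symmetry each draw (even without replacement) has P(orange) = 13/24.
E[X] = 6 · 13/24 = 13/4 ≈ 3.2500.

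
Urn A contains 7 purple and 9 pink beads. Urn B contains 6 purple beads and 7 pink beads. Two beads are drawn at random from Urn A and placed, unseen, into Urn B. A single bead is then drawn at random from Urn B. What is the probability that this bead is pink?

Condition on how many of the transferred beads are pink (from Urn A: 9 pink of 16; then Urn B has 15 total).
  0 pink: C(9,0)C(7,2)/C(16,2) = 7/40; then P = 7/15
  1 pink: C(9,1)C(7,1)/C(16,2) = 21/40; then P = 8/15
  2 pink: C(9,2)C(7,0)/C(16,2) = 3/10; then P = 9/15
P(pink from Urn B) = 13/24 ≈ 0.5417.

13/24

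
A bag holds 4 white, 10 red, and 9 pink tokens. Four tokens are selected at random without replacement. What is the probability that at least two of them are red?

96/161

Sum the hypergeometric tail for j = 2,…,4 red tokens.
Favorable = C(10,2)·C(13,2) + C(10,3)·C(13,1) + C(10,4)·C(13,0) = 5280; total = C(23,4) = 8855.
P = 5280/8855 = 96/161 ≈ 0.5963.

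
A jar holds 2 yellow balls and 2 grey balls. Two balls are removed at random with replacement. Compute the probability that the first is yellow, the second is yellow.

1/4

Multiply the conditional probability of each draw in order, with replacement (the composition resets each draw).
P = (2/4) · (2/4) = 1/4 ≈ 0.2500.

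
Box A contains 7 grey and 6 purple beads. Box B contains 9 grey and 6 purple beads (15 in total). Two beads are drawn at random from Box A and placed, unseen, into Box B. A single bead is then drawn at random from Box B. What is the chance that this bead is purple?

Condition on how many of the transferred beads are purple (from Box A: 6 purple of 13; then Box B has 17 total).
  0 purple: C(6,0)C(7,2)/C(13,2) = 7/26; then P = 6/17
  1 purple: C(6,1)C(7,1)/C(13,2) = 7/13; then P = 7/17
  2 purple: C(6,2)C(7,0)/C(13,2) = 5/26; then P = 8/17
P(purple from Box B) = 90/221 ≈ 0.4072.

90/221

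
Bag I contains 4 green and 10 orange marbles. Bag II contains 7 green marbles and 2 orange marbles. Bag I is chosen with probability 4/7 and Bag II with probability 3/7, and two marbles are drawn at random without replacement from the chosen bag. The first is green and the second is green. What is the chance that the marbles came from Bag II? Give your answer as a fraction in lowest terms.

P(E | Bag I) = 6/91; P(E | Bag II) = 7/12.
P(E) = 4/7·6/91 + 3/7·7/12 = 733/2548.
By Bayes' rule, P(Bag II | E) = 1/4 / 733/2548 = 637/733 ≈ 0.8690.

637/733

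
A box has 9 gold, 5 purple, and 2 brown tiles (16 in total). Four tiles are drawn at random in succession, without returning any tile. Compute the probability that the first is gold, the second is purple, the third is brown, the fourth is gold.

3/182

Multiply the conditional probability of each draw in order, without replacement, so each draw removes one from its color and from the total.
P = (9/16) · (5/15) · (2/14) · (8/13) = 3/182 ≈ 0.0165.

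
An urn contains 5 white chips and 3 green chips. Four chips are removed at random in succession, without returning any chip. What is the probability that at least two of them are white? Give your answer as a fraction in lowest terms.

13/14

Sum the hypergeometric tail for j = 2,…,4 white chips.
Favorable = C(5,2)·C(3,2) + C(5,3)·C(3,1) + C(5,4)·C(3,0) = 65; total = C(8,4) = 70.
P = 65/70 = 13/14 ≈ 0.9286.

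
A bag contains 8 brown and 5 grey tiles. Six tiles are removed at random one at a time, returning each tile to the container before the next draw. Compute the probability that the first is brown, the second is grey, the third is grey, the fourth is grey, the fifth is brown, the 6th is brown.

64000/4826809

Multiply the conditional probability of each draw in order, with replacement (the composition resets each draw).
P = (8/13) · (5/13) · (5/13) · (5/13) · (8/13) · (8/13) = 64000/4826809 ≈ 0.0133.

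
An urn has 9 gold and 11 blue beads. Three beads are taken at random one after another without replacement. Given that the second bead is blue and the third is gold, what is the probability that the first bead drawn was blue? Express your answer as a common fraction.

P(first=blue and the second bead is blue and the third is gold) = (11/20)·(10/19)·(9/18) = 11/76.
P(E) = Σ over first color = 11/95 + 11/76 = 99/380.
By Bayes, P(first=blue | E) = 11/76 / 99/380 = 5/9 ≈ 0.5556.

5/9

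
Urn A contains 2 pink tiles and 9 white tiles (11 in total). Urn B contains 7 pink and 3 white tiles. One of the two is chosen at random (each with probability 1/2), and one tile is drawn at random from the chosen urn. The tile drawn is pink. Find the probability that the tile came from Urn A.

P(pink | Urn A) = 2/11; P(pink | Urn B) = 7/10.
P(pink) = 1/2·2/11 + 1/2·7/10 = 97/220.
By Bayes' rule, P(Urn A | pink) = 1/11 / 97/220 = 20/97 ≈ 0.2062.

20/97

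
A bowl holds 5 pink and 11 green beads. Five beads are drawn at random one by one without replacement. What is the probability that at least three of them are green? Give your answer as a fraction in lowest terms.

Sum the hypergeometric tail for j = 3,…,5 green beads.
Favorable = C(11,3)·C(5,2) + C(11,4)·C(5,1) + C(11,5)·C(5,0) = 3762; total = C(16,5) = 4368.
P = 3762/4368 = 627/728 ≈ 0.8613.

627/728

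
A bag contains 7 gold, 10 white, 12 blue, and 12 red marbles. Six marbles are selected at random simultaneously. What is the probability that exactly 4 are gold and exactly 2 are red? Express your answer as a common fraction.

385/749398

Unordered draws without replacement: count favorable combinations over C(41,6).
Favorable = C(7,4) · C(10,0) · C(12,0) · C(12,2) = 2310; total = C(41,6) = 4496388.
P = 2310/4496388 = 385/749398 ≈ 0.0005.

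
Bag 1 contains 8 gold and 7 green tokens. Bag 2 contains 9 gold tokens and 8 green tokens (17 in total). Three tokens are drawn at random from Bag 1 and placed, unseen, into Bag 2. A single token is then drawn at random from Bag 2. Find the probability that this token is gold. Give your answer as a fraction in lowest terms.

Condition on how many of the transferred tokens are gold (from Bag 1: 8 gold of 15; then Bag 2 has 20 total).
  0 gold: C(8,0)C(7,3)/C(15,3) = 1/13; then P = 9/20
  1 gold: C(8,1)C(7,2)/C(15,3) = 24/65; then P = 10/20
  2 gold: C(8,2)C(7,1)/C(15,3) = 28/65; then P = 11/20
  3 gold: C(8,3)C(7,0)/C(15,3) = 8/65; then P = 12/20
P(gold from Bag 2) = 53/100 ≈ 0.5300.

53/100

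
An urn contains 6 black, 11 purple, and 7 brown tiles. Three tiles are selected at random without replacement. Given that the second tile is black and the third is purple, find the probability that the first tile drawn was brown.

P(first=brown and the second tile is black and the third is purple) = (7/24)·(6/23)·(11/22) = 7/184.
P(E) = Σ over first color = 5/184 + 5/92 + 7/184 = 11/92.
By Bayes, P(first=brown | E) = 7/184 / 11/92 = 7/22 ≈ 0.3182.

7/22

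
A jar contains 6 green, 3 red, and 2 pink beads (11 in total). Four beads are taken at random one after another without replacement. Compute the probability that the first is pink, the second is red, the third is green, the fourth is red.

Multiply the conditional probability of each draw in order, without replacement, so each draw removes one from its color and from the total.
P = (2/11) · (3/10) · (6/9) · (2/8) = 1/110 ≈ 0.0091.

1/110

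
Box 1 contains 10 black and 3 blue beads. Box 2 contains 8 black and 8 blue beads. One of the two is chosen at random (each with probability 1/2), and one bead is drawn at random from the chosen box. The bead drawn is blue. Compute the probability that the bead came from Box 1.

6/19

P(blue | Box 1) = 3/13; P(blue | Box 2) = 1/2.
P(blue) = 1/2·3/13 + 1/2·1/2 = 19/52.
By Bayes' rule, P(Box 1 | blue) = 3/26 / 19/52 = 6/19 ≈ 0.3158.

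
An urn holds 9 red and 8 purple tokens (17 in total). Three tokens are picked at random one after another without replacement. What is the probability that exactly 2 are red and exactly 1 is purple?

Unordered draws without replacement: count favorable combinations over C(17,3).
Favorable = C(9,2) · C(8,1) = 288; total = C(17,3) = 680.
P = 288/680 = 36/85 ≈ 0.4235.

36/85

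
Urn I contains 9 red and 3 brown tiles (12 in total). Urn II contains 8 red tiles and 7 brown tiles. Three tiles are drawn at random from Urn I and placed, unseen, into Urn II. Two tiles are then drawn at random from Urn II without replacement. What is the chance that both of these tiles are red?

Condition on how many of the transferred tiles are red (from Urn I: 9 red of 12; then Urn II has 18 total).
  0 red: C(9,0)C(3,3)/C(12,3) = 1/220; then P = C(8,2)/C(18,2) = 28/153
  1 red: C(9,1)C(3,2)/C(12,3) = 27/220; then P = C(9,2)/C(18,2) = 4/17
  2 red: C(9,2)C(3,1)/C(12,3) = 27/55; then P = C(10,2)/C(18,2) = 5/17
  3 red: C(9,3)C(3,0)/C(12,3) = 21/55; then P = C(11,2)/C(18,2) = 55/153
P(both red) = 524/1683 ≈ 0.3113.

524/1683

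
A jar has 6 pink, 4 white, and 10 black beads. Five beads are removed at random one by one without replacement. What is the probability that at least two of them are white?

241/969

Sum the hypergeometric tail for j = 2,…,4 white beads.
Favorable = C(4,2)·C(16,3) + C(4,3)·C(16,2) + C(4,4)·C(16,1) = 3856; total = C(20,5) = 15504.
P = 3856/15504 = 241/969 ≈ 0.2487.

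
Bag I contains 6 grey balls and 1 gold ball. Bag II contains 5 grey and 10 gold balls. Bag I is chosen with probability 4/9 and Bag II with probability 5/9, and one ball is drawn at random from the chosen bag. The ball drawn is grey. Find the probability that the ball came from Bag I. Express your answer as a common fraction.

P(grey | Bag I) = 6/7; P(grey | Bag II) = 1/3.
P(grey) = 4/9·6/7 + 5/9·1/3 = 107/189.
By Bayes' rule, P(Bag I | grey) = 8/21 / 107/189 = 72/107 ≈ 0.6729.

72/107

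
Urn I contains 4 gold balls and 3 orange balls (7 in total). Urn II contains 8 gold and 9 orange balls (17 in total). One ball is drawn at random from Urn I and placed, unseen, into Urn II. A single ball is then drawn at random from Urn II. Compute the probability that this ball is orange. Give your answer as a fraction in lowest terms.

11/21

Condition on how many of the transferred balls are orange (from Urn I: 3 orange of 7; then Urn II has 18 total).
  0 orange: C(3,0)C(4,1)/C(7,1) = 4/7; then P = 9/18
  1 orange: C(3,1)C(4,0)/C(7,1) = 3/7; then P = 10/18
P(orange from Urn II) = 11/21 ≈ 0.5238.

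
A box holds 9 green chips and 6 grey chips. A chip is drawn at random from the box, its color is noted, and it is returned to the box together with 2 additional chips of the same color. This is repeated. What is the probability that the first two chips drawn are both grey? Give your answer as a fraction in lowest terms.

16/85

After a grey draw the box holds 8 grey out of 17.
P = (6/15)·(8/17) = 16/85 ≈ 0.1882.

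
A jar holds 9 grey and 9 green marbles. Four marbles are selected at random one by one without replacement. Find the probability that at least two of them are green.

121/170

Sum the hypergeometric tail for j = 2,…,4 green marbles.
Favorable = C(9,2)·C(9,2) + C(9,3)·C(9,1) + C(9,4)·C(9,0) = 2178; total = C(18,4) = 3060.
P = 2178/3060 = 121/170 ≈ 0.7118.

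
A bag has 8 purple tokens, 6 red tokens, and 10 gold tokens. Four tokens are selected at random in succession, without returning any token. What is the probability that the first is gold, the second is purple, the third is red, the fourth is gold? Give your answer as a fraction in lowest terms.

30/1771

Multiply the conditional probability of each draw in order, without replacement, so each draw removes one from its color and from the total.
P = (10/24) · (8/23) · (6/22) · (9/21) = 30/1771 ≈ 0.0169.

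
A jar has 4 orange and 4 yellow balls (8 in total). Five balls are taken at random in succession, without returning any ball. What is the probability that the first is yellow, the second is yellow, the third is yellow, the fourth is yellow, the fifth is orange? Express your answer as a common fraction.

Multiply the conditional probability of each draw in order, without replacement, so each draw removes one from its color and from the total.
P = (4/8) · (3/7) · (2/6) · (1/5) · (4/4) = 1/70 ≈ 0.0143.

1/70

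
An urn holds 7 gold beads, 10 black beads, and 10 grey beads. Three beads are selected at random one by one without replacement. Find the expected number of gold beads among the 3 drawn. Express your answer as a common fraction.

7/9

By linearity of expectation, E[X] = Σ P(draw i is gold); by symmetry each draw (even without replacement) has P(gold) = 7/27.
E[X] = 3 · 7/27 = 7/9 ≈ 0.7778.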